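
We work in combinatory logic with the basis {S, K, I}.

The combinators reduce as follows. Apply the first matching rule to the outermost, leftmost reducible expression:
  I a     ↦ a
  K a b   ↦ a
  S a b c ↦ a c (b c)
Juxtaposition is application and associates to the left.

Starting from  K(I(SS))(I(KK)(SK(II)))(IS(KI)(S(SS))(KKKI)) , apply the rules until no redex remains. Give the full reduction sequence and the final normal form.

  start: K(I(SS))(I(KK)(SK(II)))(IS(KI)(S(SS))(KKKI))
  [1] I(SS)(IS(KI)(S(SS))(KKKI))
  [2] SS(IS(KI)(S(SS))(KKKI))
  [3] SS(S(KI)(S(SS))(KKKI))
  [4] SS(KI(KKKI)(S(SS)(KKKI)))
  [5] SS(I(S(SS)(KKKI)))
  [6] SS(S(SS)(KKKI))
  [7] SS(S(SS)(KI))

Answer: normal form = SS(S(SS)(KI))  (in 7 steps)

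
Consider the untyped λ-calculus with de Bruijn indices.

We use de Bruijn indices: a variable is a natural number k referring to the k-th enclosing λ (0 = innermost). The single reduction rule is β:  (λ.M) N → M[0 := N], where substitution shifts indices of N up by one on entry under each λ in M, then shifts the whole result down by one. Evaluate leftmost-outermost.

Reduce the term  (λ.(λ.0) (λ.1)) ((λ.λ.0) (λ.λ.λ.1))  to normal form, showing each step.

Answer: normal form = λ.λ.0  (in 3 steps)

Working:
  start: (λ.(λ.0) (λ.1)) ((λ.λ.0) (λ.λ.λ.1))
  [1] (λ.0) (λ.(λ.λ.0) (λ.λ.λ.1))
  [2] λ.(λ.λ.0) (λ.λ.λ.1)
  [3] λ.λ.0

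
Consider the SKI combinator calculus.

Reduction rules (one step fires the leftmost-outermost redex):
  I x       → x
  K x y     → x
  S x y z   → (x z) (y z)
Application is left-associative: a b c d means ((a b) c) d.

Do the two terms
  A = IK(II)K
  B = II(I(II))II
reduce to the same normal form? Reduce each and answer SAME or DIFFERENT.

Term A:
  start: IK(II)K
  →1  K(II)K
  →2  II
  →3  I

Term B:
  start: II(I(II))II
  →1  I(I(II))II
  →2  I(II)II
  →3  IIII
  →4  III
  →5  II
  →6  I

Answer: SAME — A ⇓ I, B ⇓ I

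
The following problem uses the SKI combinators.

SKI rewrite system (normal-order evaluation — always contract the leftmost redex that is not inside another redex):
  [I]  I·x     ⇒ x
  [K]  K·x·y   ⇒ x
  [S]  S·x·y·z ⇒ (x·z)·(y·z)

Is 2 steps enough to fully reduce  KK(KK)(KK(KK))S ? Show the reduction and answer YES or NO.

  start: KK(KK)(KK(KK))S
  [1] K(KK(KK))S
  [2] KK(KK)

Answer: NO — after 2 steps the term is KK(KK), not yet normal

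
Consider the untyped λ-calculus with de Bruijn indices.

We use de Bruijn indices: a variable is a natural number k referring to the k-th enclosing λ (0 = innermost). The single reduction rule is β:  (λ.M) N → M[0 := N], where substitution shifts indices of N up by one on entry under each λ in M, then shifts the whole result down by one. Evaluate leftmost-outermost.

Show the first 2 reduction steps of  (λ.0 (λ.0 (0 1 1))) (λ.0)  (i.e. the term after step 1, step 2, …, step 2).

Answer: after 2 steps: λ.0 (0 (λ.0) (λ.0))

Derivation:
  start: (λ.0 (λ.0 (0 1 1))) (λ.0)
  step 1: (λ.0) (λ.0 (0 (λ.0) (λ.0)))
  step 2: λ.0 (0 (λ.0) (λ.0))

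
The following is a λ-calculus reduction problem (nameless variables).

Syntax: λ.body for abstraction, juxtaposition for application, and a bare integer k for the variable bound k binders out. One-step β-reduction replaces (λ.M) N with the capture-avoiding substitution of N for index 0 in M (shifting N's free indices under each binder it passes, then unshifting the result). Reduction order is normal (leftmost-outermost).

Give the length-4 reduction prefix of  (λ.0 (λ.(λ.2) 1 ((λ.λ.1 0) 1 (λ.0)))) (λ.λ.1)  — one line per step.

  start: (λ.0 (λ.(λ.2) 1 ((λ.λ.1 0) 1 (λ.0)))) (λ.λ.1)
  [1] (λ.λ.1) (λ.(λ.λ.λ.1) (λ.λ.1) ((λ.λ.1 0) (λ.λ.1) (λ.0)))
  [2] λ.λ.(λ.λ.λ.1) (λ.λ.1) ((λ.λ.1 0) (λ.λ.1) (λ.0))
  [3] λ.λ.(λ.λ.1) ((λ.λ.1 0) (λ.λ.1) (λ.0))
  [4] λ.λ.λ.(λ.λ.1 0) (λ.λ.1) (λ.0)

Answer: after 4 steps: λ.λ.λ.(λ.λ.1 0) (λ.λ.1) (λ.0)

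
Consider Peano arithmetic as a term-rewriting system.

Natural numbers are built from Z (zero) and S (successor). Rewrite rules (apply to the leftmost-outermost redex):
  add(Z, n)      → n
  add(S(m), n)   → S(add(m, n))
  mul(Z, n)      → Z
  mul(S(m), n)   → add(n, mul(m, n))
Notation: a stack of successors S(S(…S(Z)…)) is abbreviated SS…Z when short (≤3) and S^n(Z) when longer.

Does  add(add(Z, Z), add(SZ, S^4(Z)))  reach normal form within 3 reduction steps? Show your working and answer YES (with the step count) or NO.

Answer: NO — after 3 steps the term is S(add(Z, S^4(Z))), not yet normal

Working:
  start: add(add(Z, Z), add(SZ, S^4(Z)))
  →1  add(Z, add(SZ, S^4(Z)))
  →2  add(SZ, S^4(Z))
  →3  S(add(Z, S^4(Z)))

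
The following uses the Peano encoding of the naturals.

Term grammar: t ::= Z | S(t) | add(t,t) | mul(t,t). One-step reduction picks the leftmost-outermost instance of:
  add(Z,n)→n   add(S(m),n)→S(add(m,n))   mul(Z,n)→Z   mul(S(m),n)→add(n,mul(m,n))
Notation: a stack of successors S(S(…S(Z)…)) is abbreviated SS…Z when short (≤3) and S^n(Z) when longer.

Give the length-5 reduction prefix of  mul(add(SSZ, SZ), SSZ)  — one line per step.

  start: mul(add(SSZ, SZ), SSZ)
  →1  mul(S(add(SZ, SZ)), SSZ)
  →2  add(SSZ, mul(add(SZ, SZ), SSZ))
  →3  S(add(SZ, mul(add(SZ, SZ), SSZ)))
  →4  S(S(add(Z, mul(add(SZ, SZ), SSZ))))
  →5  S(S(mul(add(SZ, SZ), SSZ)))

Answer: after 5 steps: S(S(mul(add(SZ, SZ), SSZ)))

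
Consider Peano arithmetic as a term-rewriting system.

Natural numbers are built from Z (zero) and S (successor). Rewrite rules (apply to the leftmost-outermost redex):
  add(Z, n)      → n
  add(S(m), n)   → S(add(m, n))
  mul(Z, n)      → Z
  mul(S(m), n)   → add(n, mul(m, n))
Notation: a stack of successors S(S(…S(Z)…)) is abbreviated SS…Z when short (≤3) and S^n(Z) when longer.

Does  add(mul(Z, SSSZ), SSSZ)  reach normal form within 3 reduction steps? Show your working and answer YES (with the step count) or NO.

  start: add(mul(Z, SSSZ), SSSZ)
  [1] add(Z, SSSZ)
  [2] SSSZ

Answer: YES — reaches normal form SSSZ in 2 ≤ 3 steps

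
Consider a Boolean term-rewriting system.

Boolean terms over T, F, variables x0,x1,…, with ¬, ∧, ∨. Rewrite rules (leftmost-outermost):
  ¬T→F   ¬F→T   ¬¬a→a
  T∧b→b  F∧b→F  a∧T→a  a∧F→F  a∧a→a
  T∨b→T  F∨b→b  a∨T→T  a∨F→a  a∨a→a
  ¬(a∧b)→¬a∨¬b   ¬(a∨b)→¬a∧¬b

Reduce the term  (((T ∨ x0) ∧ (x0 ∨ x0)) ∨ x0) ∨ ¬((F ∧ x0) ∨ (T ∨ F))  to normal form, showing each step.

Answer: normal form = x0  (in 13 steps)

Reduction:
  start: (((T ∨ x0) ∧ (x0 ∨ x0)) ∨ x0) ∨ ¬((F ∧ x0) ∨ (T ∨ F))
  →1  ((T ∧ (x0 ∨ x0)) ∨ x0) ∨ ¬((F ∧ x0) ∨ (T ∨ F))
  →2  ((x0 ∨ x0) ∨ x0) ∨ ¬((F ∧ x0) ∨ (T ∨ F))
  →3  (x0 ∨ x0) ∨ ¬((F ∧ x0) ∨ (T ∨ F))
  →4  x0 ∨ ¬((F ∧ x0) ∨ (T ∨ F))
  →5  x0 ∨ (¬(F ∧ x0) ∧ ¬(T ∨ F))
  →6  x0 ∨ ((¬F ∨ ¬x0) ∧ ¬(T ∨ F))
  →7  x0 ∨ ((T ∨ ¬x0) ∧ ¬(T ∨ F))
  →8  x0 ∨ (T ∧ ¬(T ∨ F))
  →9  x0 ∨ ¬(T ∨ F)
  →10  x0 ∨ (¬T ∧ ¬F)
  →11  x0 ∨ (F ∧ ¬F)
  →12  x0 ∨ F
  →13  x0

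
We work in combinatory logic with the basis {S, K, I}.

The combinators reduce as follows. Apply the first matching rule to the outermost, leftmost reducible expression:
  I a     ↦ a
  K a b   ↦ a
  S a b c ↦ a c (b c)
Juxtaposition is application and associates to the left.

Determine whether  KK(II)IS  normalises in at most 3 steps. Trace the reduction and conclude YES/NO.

Answer: YES — reaches normal form I in 2 ≤ 3 steps

Working:
  start: KK(II)IS
  →1  KIS
  →2  I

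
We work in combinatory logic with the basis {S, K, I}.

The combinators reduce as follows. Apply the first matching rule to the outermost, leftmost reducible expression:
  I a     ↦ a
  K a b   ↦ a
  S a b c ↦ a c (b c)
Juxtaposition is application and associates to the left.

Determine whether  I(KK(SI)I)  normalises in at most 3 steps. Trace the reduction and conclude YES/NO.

  start: I(KK(SI)I)
  step 1: KK(SI)I
  step 2: KI

Answer: YES — reaches normal form KI in 2 ≤ 3 steps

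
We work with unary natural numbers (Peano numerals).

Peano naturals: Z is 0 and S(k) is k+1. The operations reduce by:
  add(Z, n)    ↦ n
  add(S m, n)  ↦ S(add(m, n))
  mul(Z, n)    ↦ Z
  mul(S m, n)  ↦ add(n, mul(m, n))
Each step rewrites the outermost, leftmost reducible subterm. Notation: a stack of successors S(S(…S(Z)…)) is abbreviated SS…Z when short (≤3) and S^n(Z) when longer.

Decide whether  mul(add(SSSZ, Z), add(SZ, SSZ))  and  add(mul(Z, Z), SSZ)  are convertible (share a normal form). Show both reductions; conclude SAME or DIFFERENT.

Term A:
  start: mul(add(SSSZ, Z), add(SZ, SSZ))
  →1  mul(S(add(SSZ, Z)), add(SZ, SSZ))
  →2  add(add(SZ, SSZ), mul(add(SSZ, Z), add(SZ, SSZ)))
  →3  add(S(add(Z, SSZ)), mul(add(SSZ, Z), add(SZ, SSZ)))
  →4  S(add(add(Z, SSZ), mul(add(SSZ, Z), add(SZ, SSZ))))
  →5  S(add(SSZ, mul(add(SSZ, Z), add(SZ, SSZ))))
  →6  S(S(add(SZ, mul(add(SSZ, Z), add(SZ, SSZ)))))
  →7  S(S(S(add(Z, mul(add(SSZ, Z), add(SZ, SSZ))))))
  →8  S(S(S(mul(add(SSZ, Z), add(SZ, SSZ)))))
  →9  S(S(S(mul(S(add(SZ, Z)), add(SZ, SSZ)))))
  →10  S(S(S(add(add(SZ, SSZ), mul(add(SZ, Z), add(SZ, SSZ))))))
  →11  S(S(S(add(S(add(Z, SSZ)), mul(add(SZ, Z), add(SZ, SSZ))))))
  →12  S(S(S(S(add(add(Z, SSZ), mul(add(SZ, Z), add(SZ, SSZ)))))))
  →13  S(S(S(S(add(SSZ, mul(add(SZ, Z), add(SZ, SSZ)))))))
  →14  S(S(S(S(S(add(SZ, mul(add(SZ, Z), add(SZ, SSZ))))))))
  →15  S(S(S(S(S(S(add(Z, mul(add(SZ, Z), add(SZ, SSZ)))))))))
  →16  S(S(S(S(S(S(mul(add(SZ, Z), add(SZ, SSZ))))))))
  →17  S(S(S(S(S(S(mul(S(add(Z, Z)), add(SZ, SSZ))))))))
  →18  S(S(S(S(S(S(add(add(SZ, SSZ), mul(add(Z, Z), add(SZ, SSZ)))))))))
  →19  S(S(S(S(S(S(add(S(add(Z, SSZ)), mul(add(Z, Z), add(SZ, SSZ)))))))))
  →20  S(S(S(S(S(S(S(add(add(Z, SSZ), mul(add(Z, Z), add(SZ, SSZ))))))))))
  →21  S(S(S(S(S(S(S(add(SSZ, mul(add(Z, Z), add(SZ, SSZ))))))))))
  →22  S(S(S(S(S(S(S(S(add(SZ, mul(add(Z, Z), add(SZ, SSZ)))))))))))
  →23  S(S(S(S(S(S(S(S(S(add(Z, mul(add(Z, Z), add(SZ, SSZ))))))))))))
  →24  S(S(S(S(S(S(S(S(S(mul(add(Z, Z), add(SZ, SSZ)))))))))))
  →25  S(S(S(S(S(S(S(S(S(mul(Z, add(SZ, SSZ)))))))))))
  →26  S^9(Z)

Term B:
  start: add(mul(Z, Z), SSZ)
  →1  add(Z, SSZ)
  →2  SSZ

Answer: DIFFERENT — A ⇓ S^9(Z), B ⇓ SSZ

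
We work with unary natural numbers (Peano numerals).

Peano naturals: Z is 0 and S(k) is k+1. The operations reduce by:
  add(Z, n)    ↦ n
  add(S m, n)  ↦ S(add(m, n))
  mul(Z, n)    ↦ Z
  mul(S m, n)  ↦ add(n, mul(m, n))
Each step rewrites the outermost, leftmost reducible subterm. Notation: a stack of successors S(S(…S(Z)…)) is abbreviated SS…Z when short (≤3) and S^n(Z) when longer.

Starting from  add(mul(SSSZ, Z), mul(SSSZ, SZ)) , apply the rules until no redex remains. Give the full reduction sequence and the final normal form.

  start: add(mul(SSSZ, Z), mul(SSSZ, SZ))
  step 1: add(add(Z, mul(SSZ, Z)), mul(SSSZ, SZ))
  step 2: add(mul(SSZ, Z), mul(SSSZ, SZ))
  step 3: add(add(Z, mul(SZ, Z)), mul(SSSZ, SZ))
  step 4: add(mul(SZ, Z), mul(SSSZ, SZ))
  step 5: add(add(Z, mul(Z, Z)), mul(SSSZ, SZ))
  step 6: add(mul(Z, Z), mul(SSSZ, SZ))
  step 7: add(Z, mul(SSSZ, SZ))
  step 8: mul(SSSZ, SZ)
  step 9: add(SZ, mul(SSZ, SZ))
  step 10: S(add(Z, mul(SSZ, SZ)))
  step 11: S(mul(SSZ, SZ))
  step 12: S(add(SZ, mul(SZ, SZ)))
  step 13: S(S(add(Z, mul(SZ, SZ))))
  step 14: S(S(mul(SZ, SZ)))
  step 15: S(S(add(SZ, mul(Z, SZ))))
  step 16: S(S(S(add(Z, mul(Z, SZ)))))
  step 17: S(S(S(mul(Z, SZ))))
  step 18: SSSZ

Answer: normal form = SSSZ  (in 18 steps)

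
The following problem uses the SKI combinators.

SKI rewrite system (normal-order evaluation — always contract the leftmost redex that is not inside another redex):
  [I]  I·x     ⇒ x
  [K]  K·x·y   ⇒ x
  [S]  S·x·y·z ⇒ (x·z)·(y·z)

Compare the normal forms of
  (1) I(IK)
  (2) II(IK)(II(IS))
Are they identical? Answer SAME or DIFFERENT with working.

Answer: DIFFERENT — A ⇓ K, B ⇓ KS

Working:
Term A:
  start: I(IK)
  step 1: IK
  step 2: K

Term B:
  start: II(IK)(II(IS))
  step 1: I(IK)(II(IS))
  step 2: IK(II(IS))
  step 3: K(II(IS))
  step 4: K(I(IS))
  step 5: K(IS)
  step 6: KS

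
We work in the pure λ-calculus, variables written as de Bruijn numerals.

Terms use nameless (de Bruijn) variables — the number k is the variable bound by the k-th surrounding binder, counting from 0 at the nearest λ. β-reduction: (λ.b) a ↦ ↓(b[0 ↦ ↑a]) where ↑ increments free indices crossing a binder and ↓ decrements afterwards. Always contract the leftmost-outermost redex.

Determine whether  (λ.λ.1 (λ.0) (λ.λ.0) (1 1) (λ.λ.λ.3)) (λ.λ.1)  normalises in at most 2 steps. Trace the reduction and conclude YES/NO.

Answer: NO — after 2 steps the term is λ.(λ.λ.0) (λ.λ.0) ((λ.λ.1) (λ.λ.1)) (λ.λ.λ.3), not yet normal

Reduction:
  start: (λ.λ.1 (λ.0) (λ.λ.0) (1 1) (λ.λ.λ.3)) (λ.λ.1)
  →1  λ.(λ.λ.1) (λ.0) (λ.λ.0) ((λ.λ.1) (λ.λ.1)) (λ.λ.λ.3)
  →2  λ.(λ.λ.0) (λ.λ.0) ((λ.λ.1) (λ.λ.1)) (λ.λ.λ.3)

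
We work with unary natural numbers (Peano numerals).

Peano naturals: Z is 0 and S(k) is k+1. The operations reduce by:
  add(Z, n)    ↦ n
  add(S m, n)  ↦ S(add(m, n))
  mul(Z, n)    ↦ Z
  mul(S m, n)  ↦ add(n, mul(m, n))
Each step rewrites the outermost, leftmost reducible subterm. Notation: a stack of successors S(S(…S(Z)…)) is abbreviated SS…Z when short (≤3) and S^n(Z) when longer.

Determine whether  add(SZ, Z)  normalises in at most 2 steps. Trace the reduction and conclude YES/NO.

  start: add(SZ, Z)
  step 1: S(add(Z, Z))
  step 2: SZ

Answer: YES — reaches normal form SZ in 2 ≤ 2 steps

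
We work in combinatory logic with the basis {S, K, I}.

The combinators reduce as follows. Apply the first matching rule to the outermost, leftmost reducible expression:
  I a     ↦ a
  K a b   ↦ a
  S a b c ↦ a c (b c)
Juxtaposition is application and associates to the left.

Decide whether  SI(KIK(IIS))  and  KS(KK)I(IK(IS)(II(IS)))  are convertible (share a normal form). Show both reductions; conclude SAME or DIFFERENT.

Term A:
  start: SI(KIK(IIS))
  →1  SI(I(IIS))
  →2  SI(IIS)
  →3  SI(IS)
  →4  SIS

Term B:
  start: KS(KK)I(IK(IS)(II(IS)))
  →1  SI(IK(IS)(II(IS)))
  →2  SI(K(IS)(II(IS)))
  →3  SI(IS)
  →4  SIS

Answer: SAME — A ⇓ SIS, B ⇓ SIS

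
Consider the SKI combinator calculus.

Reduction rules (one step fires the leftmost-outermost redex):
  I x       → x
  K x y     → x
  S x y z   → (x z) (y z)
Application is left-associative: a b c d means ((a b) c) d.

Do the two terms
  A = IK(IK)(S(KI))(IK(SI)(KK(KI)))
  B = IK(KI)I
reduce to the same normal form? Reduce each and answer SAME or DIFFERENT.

Term A:
  start: IK(IK)(S(KI))(IK(SI)(KK(KI)))
  step 1: K(IK)(S(KI))(IK(SI)(KK(KI)))
  step 2: IK(IK(SI)(KK(KI)))
  step 3: K(IK(SI)(KK(KI)))
  step 4: K(K(SI)(KK(KI)))
  step 5: K(SI)

Term B:
  start: IK(KI)I
  step 1: K(KI)I
  step 2: KI

Answer: DIFFERENT — A ⇓ K(SI), B ⇓ KI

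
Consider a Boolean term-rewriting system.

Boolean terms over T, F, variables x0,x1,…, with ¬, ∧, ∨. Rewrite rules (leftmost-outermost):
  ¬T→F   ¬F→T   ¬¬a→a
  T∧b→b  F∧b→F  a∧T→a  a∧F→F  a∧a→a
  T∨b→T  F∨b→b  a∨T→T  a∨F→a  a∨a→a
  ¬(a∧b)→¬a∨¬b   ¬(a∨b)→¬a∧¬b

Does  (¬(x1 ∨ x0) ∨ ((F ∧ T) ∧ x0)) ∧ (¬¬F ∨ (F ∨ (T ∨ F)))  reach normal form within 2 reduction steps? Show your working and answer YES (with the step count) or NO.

  start: (¬(x1 ∨ x0) ∨ ((F ∧ T) ∧ x0)) ∧ (¬¬F ∨ (F ∨ (T ∨ F)))
  [1] ((¬x1 ∧ ¬x0) ∨ ((F ∧ T) ∧ x0)) ∧ (¬¬F ∨ (F ∨ (T ∨ F)))
  [2] ((¬x1 ∧ ¬x0) ∨ (F ∧ x0)) ∧ (¬¬F ∨ (F ∨ (T ∨ F)))

Answer: NO — after 2 steps the term is ((¬x1 ∧ ¬x0) ∨ (F ∧ x0)) ∧ (¬¬F ∨ (F ∨ (T ∨ F))), not yet normal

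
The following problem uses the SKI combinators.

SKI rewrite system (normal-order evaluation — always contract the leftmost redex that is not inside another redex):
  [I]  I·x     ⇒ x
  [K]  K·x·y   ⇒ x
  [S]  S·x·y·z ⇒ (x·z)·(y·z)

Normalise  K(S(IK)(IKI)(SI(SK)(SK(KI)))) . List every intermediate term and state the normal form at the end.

Answer: normal form = K(SK(SK(KI)))  (in 7 steps)

Derivation:
  start: K(S(IK)(IKI)(SI(SK)(SK(KI))))
  →1  K(IK(SI(SK)(SK(KI)))(IKI(SI(SK)(SK(KI)))))
  →2  K(K(SI(SK)(SK(KI)))(IKI(SI(SK)(SK(KI)))))
  →3  K(SI(SK)(SK(KI)))
  →4  K(I(SK(KI))(SK(SK(KI))))
  →5  K(SK(KI)(SK(SK(KI))))
  →6  K(K(SK(SK(KI)))(KI(SK(SK(KI)))))
  →7  K(SK(SK(KI)))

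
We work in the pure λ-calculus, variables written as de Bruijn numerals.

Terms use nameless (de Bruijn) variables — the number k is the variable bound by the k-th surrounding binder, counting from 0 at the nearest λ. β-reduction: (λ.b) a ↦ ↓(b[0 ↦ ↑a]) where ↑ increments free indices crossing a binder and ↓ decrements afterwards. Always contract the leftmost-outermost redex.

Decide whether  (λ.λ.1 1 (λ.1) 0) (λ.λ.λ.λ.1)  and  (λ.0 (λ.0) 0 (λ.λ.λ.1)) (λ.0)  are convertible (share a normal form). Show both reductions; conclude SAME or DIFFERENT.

Term A:
  start: (λ.λ.1 1 (λ.1) 0) (λ.λ.λ.λ.1)
  [1] λ.(λ.λ.λ.λ.1) (λ.λ.λ.λ.1) (λ.1) 0
  [2] λ.(λ.λ.λ.1) (λ.1) 0
  [3] λ.(λ.λ.1) 0
  [4] λ.λ.1

Term B:
  start: (λ.0 (λ.0) 0 (λ.λ.λ.1)) (λ.0)
  [1] (λ.0) (λ.0) (λ.0) (λ.λ.λ.1)
  [2] (λ.0) (λ.0) (λ.λ.λ.1)
  [3] (λ.0) (λ.λ.λ.1)
  [4] λ.λ.λ.1

Answer: DIFFERENT — A ⇓ λ.λ.1, B ⇓ λ.λ.λ.1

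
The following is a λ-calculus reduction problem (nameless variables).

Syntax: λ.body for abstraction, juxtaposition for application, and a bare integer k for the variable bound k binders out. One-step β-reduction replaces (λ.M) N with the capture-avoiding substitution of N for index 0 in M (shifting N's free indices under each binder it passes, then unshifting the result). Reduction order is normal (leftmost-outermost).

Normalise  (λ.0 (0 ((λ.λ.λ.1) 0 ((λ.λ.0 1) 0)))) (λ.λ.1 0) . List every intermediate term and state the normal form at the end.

Answer: normal form = λ.λ.0 (λ.λ.1 0)  (in 8 steps)

Working:
  start: (λ.0 (0 ((λ.λ.λ.1) 0 ((λ.λ.0 1) 0)))) (λ.λ.1 0)
  [1] (λ.λ.1 0) ((λ.λ.1 0) ((λ.λ.λ.1) (λ.λ.1 0) ((λ.λ.0 1) (λ.λ.1 0))))
  [2] λ.(λ.λ.1 0) ((λ.λ.λ.1) (λ.λ.1 0) ((λ.λ.0 1) (λ.λ.1 0))) 0
  [3] λ.(λ.(λ.λ.λ.1) (λ.λ.1 0) ((λ.λ.0 1) (λ.λ.1 0)) 0) 0
  [4] λ.(λ.λ.λ.1) (λ.λ.1 0) ((λ.λ.0 1) (λ.λ.1 0)) 0
  [5] λ.(λ.λ.1) ((λ.λ.0 1) (λ.λ.1 0)) 0
  [6] λ.(λ.(λ.λ.0 1) (λ.λ.1 0)) 0
  [7] λ.(λ.λ.0 1) (λ.λ.1 0)
  [8] λ.λ.0 (λ.λ.1 0)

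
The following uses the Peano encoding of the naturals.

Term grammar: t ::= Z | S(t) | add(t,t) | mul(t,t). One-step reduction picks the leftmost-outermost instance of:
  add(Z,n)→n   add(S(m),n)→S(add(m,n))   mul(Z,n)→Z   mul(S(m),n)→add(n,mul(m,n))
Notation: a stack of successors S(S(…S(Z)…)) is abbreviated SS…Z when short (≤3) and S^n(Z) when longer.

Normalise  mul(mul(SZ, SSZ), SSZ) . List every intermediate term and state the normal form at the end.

  start: mul(mul(SZ, SSZ), SSZ)
  [1] mul(add(SSZ, mul(Z, SSZ)), SSZ)
  [2] mul(S(add(SZ, mul(Z, SSZ))), SSZ)
  [3] add(SSZ, mul(add(SZ, mul(Z, SSZ)), SSZ))
  [4] S(add(SZ, mul(add(SZ, mul(Z, SSZ)), SSZ)))
  [5] S(S(add(Z, mul(add(SZ, mul(Z, SSZ)), SSZ))))
  [6] S(S(mul(add(SZ, mul(Z, SSZ)), SSZ)))
  [7] S(S(mul(S(add(Z, mul(Z, SSZ))), SSZ)))
  [8] S(S(add(SSZ, mul(add(Z, mul(Z, SSZ)), SSZ))))
  [9] S(S(S(add(SZ, mul(add(Z, mul(Z, SSZ)), SSZ)))))
  [10] S(S(S(S(add(Z, mul(add(Z, mul(Z, SSZ)), SSZ))))))
  [11] S(S(S(S(mul(add(Z, mul(Z, SSZ)), SSZ)))))
  [12] S(S(S(S(mul(mul(Z, SSZ), SSZ)))))
  [13] S(S(S(S(mul(Z, SSZ)))))
  [14] S^4(Z)

Answer: normal form = S^4(Z)  (in 14 steps)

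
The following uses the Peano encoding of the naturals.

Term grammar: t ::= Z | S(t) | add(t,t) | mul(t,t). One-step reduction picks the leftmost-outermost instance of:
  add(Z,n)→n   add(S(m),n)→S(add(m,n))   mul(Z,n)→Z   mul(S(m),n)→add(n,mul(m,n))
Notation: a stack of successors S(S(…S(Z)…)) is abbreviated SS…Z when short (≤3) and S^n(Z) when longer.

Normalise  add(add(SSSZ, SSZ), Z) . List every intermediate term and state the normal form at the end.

Answer: normal form = S^5(Z)  (in 10 steps)

Reduction:
  start: add(add(SSSZ, SSZ), Z)
  [1] add(S(add(SSZ, SSZ)), Z)
  [2] S(add(add(SSZ, SSZ), Z))
  [3] S(add(S(add(SZ, SSZ)), Z))
  [4] S(S(add(add(SZ, SSZ), Z)))
  [5] S(S(add(S(add(Z, SSZ)), Z)))
  [6] S(S(S(add(add(Z, SSZ), Z))))
  [7] S(S(S(add(SSZ, Z))))
  [8] S(S(S(S(add(SZ, Z)))))
  [9] S(S(S(S(S(add(Z, Z))))))
  [10] S^5(Z)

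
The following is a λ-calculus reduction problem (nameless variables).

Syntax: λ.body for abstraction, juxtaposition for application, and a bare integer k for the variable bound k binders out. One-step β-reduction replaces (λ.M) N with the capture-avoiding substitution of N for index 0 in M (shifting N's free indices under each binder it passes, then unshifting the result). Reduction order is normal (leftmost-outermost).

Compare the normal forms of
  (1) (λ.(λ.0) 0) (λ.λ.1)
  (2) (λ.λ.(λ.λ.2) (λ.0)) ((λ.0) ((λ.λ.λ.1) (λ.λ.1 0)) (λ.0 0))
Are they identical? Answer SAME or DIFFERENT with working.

Answer: SAME — A ⇓ λ.λ.1, B ⇓ λ.λ.1

Reduction:
Term A:
  start: (λ.(λ.0) 0) (λ.λ.1)
  step 1: (λ.0) (λ.λ.1)
  step 2: λ.λ.1

Term B:
  start: (λ.λ.(λ.λ.2) (λ.0)) ((λ.0) ((λ.λ.λ.1) (λ.λ.1 0)) (λ.0 0))
  step 1: λ.(λ.λ.2) (λ.0)
  step 2: λ.λ.1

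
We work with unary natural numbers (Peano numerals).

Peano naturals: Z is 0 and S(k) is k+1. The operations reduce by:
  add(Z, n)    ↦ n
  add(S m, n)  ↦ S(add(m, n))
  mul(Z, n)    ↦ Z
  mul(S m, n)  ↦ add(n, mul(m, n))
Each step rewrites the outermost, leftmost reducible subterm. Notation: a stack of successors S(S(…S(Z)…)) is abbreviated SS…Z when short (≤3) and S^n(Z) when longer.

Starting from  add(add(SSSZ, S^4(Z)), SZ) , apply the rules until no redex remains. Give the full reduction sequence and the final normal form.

  start: add(add(SSSZ, S^4(Z)), SZ)
  step 1: add(S(add(SSZ, S^4(Z))), SZ)
  step 2: S(add(add(SSZ, S^4(Z)), SZ))
  step 3: S(add(S(add(SZ, S^4(Z))), SZ))
  step 4: S(S(add(add(SZ, S^4(Z)), SZ)))
  step 5: S(S(add(S(add(Z, S^4(Z))), SZ)))
  step 6: S(S(S(add(add(Z, S^4(Z)), SZ))))
  step 7: S(S(S(add(S^4(Z), SZ))))
  step 8: S(S(S(S(add(SSSZ, SZ)))))
  step 9: S(S(S(S(S(add(SSZ, SZ))))))
  step 10: S(S(S(S(S(S(add(SZ, SZ)))))))
  step 11: S(S(S(S(S(S(S(add(Z, SZ))))))))
  step 12: S^8(Z)

Answer: normal form = S^8(Z)  (in 12 steps)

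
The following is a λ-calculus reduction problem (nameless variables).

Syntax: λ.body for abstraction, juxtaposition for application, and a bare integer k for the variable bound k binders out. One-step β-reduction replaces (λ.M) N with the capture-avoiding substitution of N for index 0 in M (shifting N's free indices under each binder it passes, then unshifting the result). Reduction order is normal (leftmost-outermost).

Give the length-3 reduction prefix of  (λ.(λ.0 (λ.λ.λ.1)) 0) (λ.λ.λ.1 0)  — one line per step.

  start: (λ.(λ.0 (λ.λ.λ.1)) 0) (λ.λ.λ.1 0)
  →1  (λ.0 (λ.λ.λ.1)) (λ.λ.λ.1 0)
  →2  (λ.λ.λ.1 0) (λ.λ.λ.1)
  →3  λ.λ.1 0

Answer: after 3 steps: λ.λ.1 0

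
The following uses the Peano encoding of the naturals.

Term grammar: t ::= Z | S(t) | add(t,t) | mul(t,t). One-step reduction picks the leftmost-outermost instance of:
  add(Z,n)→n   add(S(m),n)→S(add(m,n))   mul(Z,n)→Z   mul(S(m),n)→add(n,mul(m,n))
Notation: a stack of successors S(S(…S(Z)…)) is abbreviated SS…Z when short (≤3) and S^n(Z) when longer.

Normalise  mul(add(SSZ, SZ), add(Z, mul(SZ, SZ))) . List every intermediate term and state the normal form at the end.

  start: mul(add(SSZ, SZ), add(Z, mul(SZ, SZ)))
  →1  mul(S(add(SZ, SZ)), add(Z, mul(SZ, SZ)))
  →2  add(add(Z, mul(SZ, SZ)), mul(add(SZ, SZ), add(Z, mul(SZ, SZ))))
  →3  add(mul(SZ, SZ), mul(add(SZ, SZ), add(Z, mul(SZ, SZ))))
  →4  add(add(SZ, mul(Z, SZ)), mul(add(SZ, SZ), add(Z, mul(SZ, SZ))))
  →5  add(S(add(Z, mul(Z, SZ))), mul(add(SZ, SZ), add(Z, mul(SZ, SZ))))
  →6  S(add(add(Z, mul(Z, SZ)), mul(add(SZ, SZ), add(Z, mul(SZ, SZ)))))
  →7  S(add(mul(Z, SZ), mul(add(SZ, SZ), add(Z, mul(SZ, SZ)))))
  →8  S(add(Z, mul(add(SZ, SZ), add(Z, mul(SZ, SZ)))))
  →9  S(mul(add(SZ, SZ), add(Z, mul(SZ, SZ))))
  →10  S(mul(S(add(Z, SZ)), add(Z, mul(SZ, SZ))))
  →11  S(add(add(Z, mul(SZ, SZ)), mul(add(Z, SZ), add(Z, mul(SZ, SZ)))))
  →12  S(add(mul(SZ, SZ), mul(add(Z, SZ), add(Z, mul(SZ, SZ)))))
  →13  S(add(add(SZ, mul(Z, SZ)), mul(add(Z, SZ), add(Z, mul(SZ, SZ)))))
  →14  S(add(S(add(Z, mul(Z, SZ))), mul(add(Z, SZ), add(Z, mul(SZ, SZ)))))
  →15  S(S(add(add(Z, mul(Z, SZ)), mul(add(Z, SZ), add(Z, mul(SZ, SZ))))))
  →16  S(S(add(mul(Z, SZ), mul(add(Z, SZ), add(Z, mul(SZ, SZ))))))
  →17  S(S(add(Z, mul(add(Z, SZ), add(Z, mul(SZ, SZ))))))
  →18  S(S(mul(add(Z, SZ), add(Z, mul(SZ, SZ)))))
  →19  S(S(mul(SZ, add(Z, mul(SZ, SZ)))))
  →20  S(S(add(add(Z, mul(SZ, SZ)), mul(Z, add(Z, mul(SZ, SZ))))))
  →21  S(S(add(mul(SZ, SZ), mul(Z, add(Z, mul(SZ, SZ))))))
  →22  S(S(add(add(SZ, mul(Z, SZ)), mul(Z, add(Z, mul(SZ, SZ))))))
  →23  S(S(add(S(add(Z, mul(Z, SZ))), mul(Z, add(Z, mul(SZ, SZ))))))
  →24  S(S(S(add(add(Z, mul(Z, SZ)), mul(Z, add(Z, mul(SZ, SZ)))))))
  →25  S(S(S(add(mul(Z, SZ), mul(Z, add(Z, mul(SZ, SZ)))))))
  →26  S(S(S(add(Z, mul(Z, add(Z, mul(SZ, SZ)))))))
  →27  S(S(S(mul(Z, add(Z, mul(SZ, SZ))))))
  →28  SSSZ

Answer: normal form = SSSZ  (in 28 steps)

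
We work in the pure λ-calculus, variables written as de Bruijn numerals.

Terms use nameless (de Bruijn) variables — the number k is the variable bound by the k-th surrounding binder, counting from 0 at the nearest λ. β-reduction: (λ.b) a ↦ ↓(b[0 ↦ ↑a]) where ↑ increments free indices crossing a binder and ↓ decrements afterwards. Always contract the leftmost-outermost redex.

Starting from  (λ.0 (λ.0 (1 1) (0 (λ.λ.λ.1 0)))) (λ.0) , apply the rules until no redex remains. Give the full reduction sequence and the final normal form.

  start: (λ.0 (λ.0 (1 1) (0 (λ.λ.λ.1 0)))) (λ.0)
  →1  (λ.0) (λ.0 ((λ.0) (λ.0)) (0 (λ.λ.λ.1 0)))
  →2  λ.0 ((λ.0) (λ.0)) (0 (λ.λ.λ.1 0))
  →3  λ.0 (λ.0) (0 (λ.λ.λ.1 0))

Answer: normal form = λ.0 (λ.0) (0 (λ.λ.λ.1 0))  (in 3 steps)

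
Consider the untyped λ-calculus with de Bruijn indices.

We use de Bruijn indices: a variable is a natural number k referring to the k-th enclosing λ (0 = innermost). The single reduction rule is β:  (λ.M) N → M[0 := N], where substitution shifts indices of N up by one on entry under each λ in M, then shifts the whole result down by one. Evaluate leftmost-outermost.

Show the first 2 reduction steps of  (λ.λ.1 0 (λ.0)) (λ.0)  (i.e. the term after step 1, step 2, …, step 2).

  start: (λ.λ.1 0 (λ.0)) (λ.0)
  →1  λ.(λ.0) 0 (λ.0)
  →2  λ.0 (λ.0)

Answer: after 2 steps: λ.0 (λ.0)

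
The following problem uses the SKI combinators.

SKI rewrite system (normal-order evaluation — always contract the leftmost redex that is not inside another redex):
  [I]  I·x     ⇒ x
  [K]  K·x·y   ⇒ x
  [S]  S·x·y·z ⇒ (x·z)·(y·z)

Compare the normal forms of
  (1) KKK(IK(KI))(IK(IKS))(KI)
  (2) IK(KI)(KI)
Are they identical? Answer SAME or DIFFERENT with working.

Answer: SAME — A ⇓ KI, B ⇓ KI

Derivation:
Term A:
  start: KKK(IK(KI))(IK(IKS))(KI)
  →1  K(IK(KI))(IK(IKS))(KI)
  →2  IK(KI)(KI)
  →3  K(KI)(KI)
  →4  KI

Term B:
  start: IK(KI)(KI)
  →1  K(KI)(KI)
  →2  KI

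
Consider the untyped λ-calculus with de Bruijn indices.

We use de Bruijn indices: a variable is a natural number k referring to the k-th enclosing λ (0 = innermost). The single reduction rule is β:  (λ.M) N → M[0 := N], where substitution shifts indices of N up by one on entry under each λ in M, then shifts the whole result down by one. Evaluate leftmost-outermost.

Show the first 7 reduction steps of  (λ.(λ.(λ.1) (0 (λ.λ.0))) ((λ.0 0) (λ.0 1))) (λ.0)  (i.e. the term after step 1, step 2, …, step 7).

Answer: after 7 steps: λ.0

Reduction:
  start: (λ.(λ.(λ.1) (0 (λ.λ.0))) ((λ.0 0) (λ.0 1))) (λ.0)
  →1  (λ.(λ.1) (0 (λ.λ.0))) ((λ.0 0) (λ.0 (λ.0)))
  →2  (λ.(λ.0 0) (λ.0 (λ.0))) ((λ.0 0) (λ.0 (λ.0)) (λ.λ.0))
  →3  (λ.0 0) (λ.0 (λ.0))
  →4  (λ.0 (λ.0)) (λ.0 (λ.0))
  →5  (λ.0 (λ.0)) (λ.0)
  →6  (λ.0) (λ.0)
  →7  λ.0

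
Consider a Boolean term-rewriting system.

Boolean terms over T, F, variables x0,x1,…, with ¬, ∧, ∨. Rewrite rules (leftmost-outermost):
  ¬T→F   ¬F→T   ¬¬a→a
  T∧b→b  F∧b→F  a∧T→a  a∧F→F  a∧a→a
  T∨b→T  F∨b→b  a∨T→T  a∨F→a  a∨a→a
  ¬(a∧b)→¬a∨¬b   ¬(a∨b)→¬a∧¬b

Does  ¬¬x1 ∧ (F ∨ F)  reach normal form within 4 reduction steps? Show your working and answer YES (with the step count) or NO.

Answer: YES — reaches normal form F in 3 ≤ 4 steps

Derivation:
  start: ¬¬x1 ∧ (F ∨ F)
  →1  x1 ∧ (F ∨ F)
  →2  x1 ∧ F
  →3  F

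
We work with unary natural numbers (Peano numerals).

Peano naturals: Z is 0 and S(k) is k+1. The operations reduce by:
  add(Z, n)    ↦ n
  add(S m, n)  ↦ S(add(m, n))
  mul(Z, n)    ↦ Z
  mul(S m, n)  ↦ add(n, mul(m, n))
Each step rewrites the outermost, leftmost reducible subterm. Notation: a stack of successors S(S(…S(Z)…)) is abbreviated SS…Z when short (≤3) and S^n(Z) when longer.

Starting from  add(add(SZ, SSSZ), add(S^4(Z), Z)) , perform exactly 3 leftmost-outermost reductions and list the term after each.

  start: add(add(SZ, SSSZ), add(S^4(Z), Z))
  [1] add(S(add(Z, SSSZ)), add(S^4(Z), Z))
  [2] S(add(add(Z, SSSZ), add(S^4(Z), Z)))
  [3] S(add(SSSZ, add(S^4(Z), Z)))

Answer: after 3 steps: S(add(SSSZ, add(S^4(Z), Z)))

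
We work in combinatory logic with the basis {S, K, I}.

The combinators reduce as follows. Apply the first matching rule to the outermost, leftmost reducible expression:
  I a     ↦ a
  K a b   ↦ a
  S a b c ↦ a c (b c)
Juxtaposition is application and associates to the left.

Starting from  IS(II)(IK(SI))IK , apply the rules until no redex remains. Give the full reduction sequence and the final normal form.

Answer: normal form = SIK  (in 7 steps)

Derivation:
  start: IS(II)(IK(SI))IK
  [1] S(II)(IK(SI))IK
  [2] III(IK(SI)I)K
  [3] II(IK(SI)I)K
  [4] I(IK(SI)I)K
  [5] IK(SI)IK
  [6] K(SI)IK
  [7] SIK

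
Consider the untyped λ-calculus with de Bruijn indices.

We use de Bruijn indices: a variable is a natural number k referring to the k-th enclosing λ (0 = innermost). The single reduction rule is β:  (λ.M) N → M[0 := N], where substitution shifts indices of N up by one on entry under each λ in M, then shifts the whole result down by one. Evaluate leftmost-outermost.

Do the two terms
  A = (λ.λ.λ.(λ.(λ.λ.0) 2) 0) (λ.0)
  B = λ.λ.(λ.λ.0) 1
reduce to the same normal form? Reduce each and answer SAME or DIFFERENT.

Answer: SAME — A ⇓ λ.λ.λ.0, B ⇓ λ.λ.λ.0

Reduction:
Term A:
  start: (λ.λ.λ.(λ.(λ.λ.0) 2) 0) (λ.0)
  [1] λ.λ.(λ.(λ.λ.0) 2) 0
  [2] λ.λ.(λ.λ.0) 1
  [3] λ.λ.λ.0

Term B:
  start: λ.λ.(λ.λ.0) 1
  [1] λ.λ.λ.0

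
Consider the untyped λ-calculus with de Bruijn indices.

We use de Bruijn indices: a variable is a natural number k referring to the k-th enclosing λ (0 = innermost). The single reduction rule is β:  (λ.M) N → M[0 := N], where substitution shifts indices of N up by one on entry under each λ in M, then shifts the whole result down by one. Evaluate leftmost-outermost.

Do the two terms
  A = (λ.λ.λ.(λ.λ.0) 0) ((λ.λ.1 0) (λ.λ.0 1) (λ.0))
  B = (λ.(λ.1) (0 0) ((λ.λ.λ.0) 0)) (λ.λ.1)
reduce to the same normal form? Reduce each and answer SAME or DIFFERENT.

Term A:
  start: (λ.λ.λ.(λ.λ.0) 0) ((λ.λ.1 0) (λ.λ.0 1) (λ.0))
  step 1: λ.λ.(λ.λ.0) 0
  step 2: λ.λ.λ.0

Term B:
  start: (λ.(λ.1) (0 0) ((λ.λ.λ.0) 0)) (λ.λ.1)
  step 1: (λ.λ.λ.1) ((λ.λ.1) (λ.λ.1)) ((λ.λ.λ.0) (λ.λ.1))
  step 2: (λ.λ.1) ((λ.λ.λ.0) (λ.λ.1))
  step 3: λ.(λ.λ.λ.0) (λ.λ.1)
  step 4: λ.λ.λ.0

Answer: SAME — A ⇓ λ.λ.λ.0, B ⇓ λ.λ.λ.0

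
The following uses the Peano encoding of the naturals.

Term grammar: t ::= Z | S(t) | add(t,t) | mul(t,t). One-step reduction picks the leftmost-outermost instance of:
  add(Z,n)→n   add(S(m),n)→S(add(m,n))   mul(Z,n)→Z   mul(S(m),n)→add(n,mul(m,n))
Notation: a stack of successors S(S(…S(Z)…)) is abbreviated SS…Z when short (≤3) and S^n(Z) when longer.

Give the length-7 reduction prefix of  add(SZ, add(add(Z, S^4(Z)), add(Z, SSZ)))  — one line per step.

Answer: after 7 steps: S(S(S(S(S(add(Z, add(Z, SSZ)))))))

Working:
  start: add(SZ, add(add(Z, S^4(Z)), add(Z, SSZ)))
  →1  S(add(Z, add(add(Z, S^4(Z)), add(Z, SSZ))))
  →2  S(add(add(Z, S^4(Z)), add(Z, SSZ)))
  →3  S(add(S^4(Z), add(Z, SSZ)))
  →4  S(S(add(SSSZ, add(Z, SSZ))))
  →5  S(S(S(add(SSZ, add(Z, SSZ)))))
  →6  S(S(S(S(add(SZ, add(Z, SSZ))))))
  →7  S(S(S(S(S(add(Z, add(Z, SSZ)))))))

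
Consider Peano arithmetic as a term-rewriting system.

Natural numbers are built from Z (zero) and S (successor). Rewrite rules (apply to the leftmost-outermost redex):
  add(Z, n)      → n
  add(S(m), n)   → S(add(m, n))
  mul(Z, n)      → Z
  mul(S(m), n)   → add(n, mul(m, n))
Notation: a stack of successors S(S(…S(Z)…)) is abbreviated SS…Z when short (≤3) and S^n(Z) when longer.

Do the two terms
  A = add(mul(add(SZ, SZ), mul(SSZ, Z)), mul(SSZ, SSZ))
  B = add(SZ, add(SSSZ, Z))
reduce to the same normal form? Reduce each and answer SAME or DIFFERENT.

Term A:
  start: add(mul(add(SZ, SZ), mul(SSZ, Z)), mul(SSZ, SSZ))
  [1] add(mul(S(add(Z, SZ)), mul(SSZ, Z)), mul(SSZ, SSZ))
  [2] add(add(mul(SSZ, Z), mul(add(Z, SZ), mul(SSZ, Z))), mul(SSZ, SSZ))
  [3] add(add(add(Z, mul(SZ, Z)), mul(add(Z, SZ), mul(SSZ, Z))), mul(SSZ, SSZ))
  [4] add(add(mul(SZ, Z), mul(add(Z, SZ), mul(SSZ, Z))), mul(SSZ, SSZ))
  [5] add(add(add(Z, mul(Z, Z)), mul(add(Z, SZ), mul(SSZ, Z))), mul(SSZ, SSZ))
  [6] add(add(mul(Z, Z), mul(add(Z, SZ), mul(SSZ, Z))), mul(SSZ, SSZ))
  [7] add(add(Z, mul(add(Z, SZ), mul(SSZ, Z))), mul(SSZ, SSZ))
  [8] add(mul(add(Z, SZ), mul(SSZ, Z)), mul(SSZ, SSZ))
  [9] add(mul(SZ, mul(SSZ, Z)), mul(SSZ, SSZ))
  [10] add(add(mul(SSZ, Z), mul(Z, mul(SSZ, Z))), mul(SSZ, SSZ))
  [11] add(add(add(Z, mul(SZ, Z)), mul(Z, mul(SSZ, Z))), mul(SSZ, SSZ))
  [12] add(add(mul(SZ, Z), mul(Z, mul(SSZ, Z))), mul(SSZ, SSZ))
  [13] add(add(add(Z, mul(Z, Z)), mul(Z, mul(SSZ, Z))), mul(SSZ, SSZ))
  [14] add(add(mul(Z, Z), mul(Z, mul(SSZ, Z))), mul(SSZ, SSZ))
  [15] add(add(Z, mul(Z, mul(SSZ, Z))), mul(SSZ, SSZ))
  [16] add(mul(Z, mul(SSZ, Z)), mul(SSZ, SSZ))
  [17] add(Z, mul(SSZ, SSZ))
  [18] mul(SSZ, SSZ)
  [19] add(SSZ, mul(SZ, SSZ))
  [20] S(add(SZ, mul(SZ, SSZ)))
  [21] S(S(add(Z, mul(SZ, SSZ))))
  [22] S(S(mul(SZ, SSZ)))
  [23] S(S(add(SSZ, mul(Z, SSZ))))
  [24] S(S(S(add(SZ, mul(Z, SSZ)))))
  [25] S(S(S(S(add(Z, mul(Z, SSZ))))))
  [26] S(S(S(S(mul(Z, SSZ)))))
  [27] S^4(Z)

Term B:
  start: add(SZ, add(SSSZ, Z))
  [1] S(add(Z, add(SSSZ, Z)))
  [2] S(add(SSSZ, Z))
  [3] S(S(add(SSZ, Z)))
  [4] S(S(S(add(SZ, Z))))
  [5] S(S(S(S(add(Z, Z)))))
  [6] S^4(Z)

Answer: SAME — A ⇓ S^4(Z), B ⇓ S^4(Z)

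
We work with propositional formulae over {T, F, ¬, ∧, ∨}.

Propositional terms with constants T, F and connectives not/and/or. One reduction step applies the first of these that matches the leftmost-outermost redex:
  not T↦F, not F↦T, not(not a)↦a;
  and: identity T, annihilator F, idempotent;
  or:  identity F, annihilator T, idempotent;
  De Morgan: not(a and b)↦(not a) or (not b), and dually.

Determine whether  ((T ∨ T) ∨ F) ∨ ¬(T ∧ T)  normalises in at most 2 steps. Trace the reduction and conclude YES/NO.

  start: ((T ∨ T) ∨ F) ∨ ¬(T ∧ T)
  [1] (T ∨ T) ∨ ¬(T ∧ T)
  [2] T ∨ ¬(T ∧ T)

Answer: NO — after 2 steps the term is T ∨ ¬(T ∧ T), not yet normal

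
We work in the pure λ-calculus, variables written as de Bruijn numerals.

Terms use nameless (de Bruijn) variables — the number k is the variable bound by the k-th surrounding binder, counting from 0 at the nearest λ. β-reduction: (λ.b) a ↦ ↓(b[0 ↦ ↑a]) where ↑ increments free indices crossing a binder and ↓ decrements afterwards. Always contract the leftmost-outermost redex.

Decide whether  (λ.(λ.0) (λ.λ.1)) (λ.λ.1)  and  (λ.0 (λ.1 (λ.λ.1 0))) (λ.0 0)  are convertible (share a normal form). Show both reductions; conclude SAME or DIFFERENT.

Term A:
  start: (λ.(λ.0) (λ.λ.1)) (λ.λ.1)
  [1] (λ.0) (λ.λ.1)
  [2] λ.λ.1

Term B:
  start: (λ.0 (λ.1 (λ.λ.1 0))) (λ.0 0)
  [1] (λ.0 0) (λ.(λ.0 0) (λ.λ.1 0))
  [2] (λ.(λ.0 0) (λ.λ.1 0)) (λ.(λ.0 0) (λ.λ.1 0))
  [3] (λ.0 0) (λ.λ.1 0)
  [4] (λ.λ.1 0) (λ.λ.1 0)
  [5] λ.(λ.λ.1 0) 0
  [6] λ.λ.1 0

Answer: DIFFERENT — A ⇓ λ.λ.1, B ⇓ λ.λ.1 0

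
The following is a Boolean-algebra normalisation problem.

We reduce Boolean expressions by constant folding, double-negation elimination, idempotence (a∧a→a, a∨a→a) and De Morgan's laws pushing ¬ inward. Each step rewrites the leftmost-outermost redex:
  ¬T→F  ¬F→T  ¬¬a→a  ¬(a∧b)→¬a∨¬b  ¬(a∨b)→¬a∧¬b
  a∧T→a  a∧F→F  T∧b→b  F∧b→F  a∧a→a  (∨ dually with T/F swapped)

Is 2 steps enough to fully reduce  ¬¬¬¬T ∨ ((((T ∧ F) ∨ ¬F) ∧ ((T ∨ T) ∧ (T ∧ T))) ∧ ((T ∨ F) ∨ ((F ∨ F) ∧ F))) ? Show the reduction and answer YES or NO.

Answer: NO — after 2 steps the term is T ∨ ((((T ∧ F) ∨ ¬F) ∧ ((T ∨ T) ∧ (T ∧ T))) ∧ ((T ∨ F) ∨ ((F ∨ F) ∧ F))), not yet normal

Reduction:
  start: ¬¬¬¬T ∨ ((((T ∧ F) ∨ ¬F) ∧ ((T ∨ T) ∧ (T ∧ T))) ∧ ((T ∨ F) ∨ ((F ∨ F) ∧ F)))
  step 1: ¬¬T ∨ ((((T ∧ F) ∨ ¬F) ∧ ((T ∨ T) ∧ (T ∧ T))) ∧ ((T ∨ F) ∨ ((F ∨ F) ∧ F)))
  step 2: T ∨ ((((T ∧ F) ∨ ¬F) ∧ ((T ∨ T) ∧ (T ∧ T))) ∧ ((T ∨ F) ∨ ((F ∨ F) ∧ F)))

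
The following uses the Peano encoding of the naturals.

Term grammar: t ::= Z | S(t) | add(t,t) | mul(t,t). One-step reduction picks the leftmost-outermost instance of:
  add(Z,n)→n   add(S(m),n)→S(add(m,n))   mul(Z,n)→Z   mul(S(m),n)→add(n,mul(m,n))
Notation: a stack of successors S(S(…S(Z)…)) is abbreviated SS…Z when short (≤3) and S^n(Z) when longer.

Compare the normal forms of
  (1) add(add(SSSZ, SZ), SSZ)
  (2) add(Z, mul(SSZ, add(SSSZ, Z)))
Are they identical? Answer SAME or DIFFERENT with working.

Term A:
  start: add(add(SSSZ, SZ), SSZ)
  →1  add(S(add(SSZ, SZ)), SSZ)
  →2  S(add(add(SSZ, SZ), SSZ))
  →3  S(add(S(add(SZ, SZ)), SSZ))
  →4  S(S(add(add(SZ, SZ), SSZ)))
  →5  S(S(add(S(add(Z, SZ)), SSZ)))
  →6  S(S(S(add(add(Z, SZ), SSZ))))
  →7  S(S(S(add(SZ, SSZ))))
  →8  S(S(S(S(add(Z, SSZ)))))
  →9  S^6(Z)

Term B:
  start: add(Z, mul(SSZ, add(SSSZ, Z)))
  →1  mul(SSZ, add(SSSZ, Z))
  →2  add(add(SSSZ, Z), mul(SZ, add(SSSZ, Z)))
  →3  add(S(add(SSZ, Z)), mul(SZ, add(SSSZ, Z)))
  →4  S(add(add(SSZ, Z), mul(SZ, add(SSSZ, Z))))
  →5  S(add(S(add(SZ, Z)), mul(SZ, add(SSSZ, Z))))
  →6  S(S(add(add(SZ, Z), mul(SZ, add(SSSZ, Z)))))
  →7  S(S(add(S(add(Z, Z)), mul(SZ, add(SSSZ, Z)))))
  →8  S(S(S(add(add(Z, Z), mul(SZ, add(SSSZ, Z))))))
  →9  S(S(S(add(Z, mul(SZ, add(SSSZ, Z))))))
  →10  S(S(S(mul(SZ, add(SSSZ, Z)))))
  →11  S(S(S(add(add(SSSZ, Z), mul(Z, add(SSSZ, Z))))))
  →12  S(S(S(add(S(add(SSZ, Z)), mul(Z, add(SSSZ, Z))))))
  →13  S(S(S(S(add(add(SSZ, Z), mul(Z, add(SSSZ, Z)))))))
  →14  S(S(S(S(add(S(add(SZ, Z)), mul(Z, add(SSSZ, Z)))))))
  →15  S(S(S(S(S(add(add(SZ, Z), mul(Z, add(SSSZ, Z))))))))
  →16  S(S(S(S(S(add(S(add(Z, Z)), mul(Z, add(SSSZ, Z))))))))
  →17  S(S(S(S(S(S(add(add(Z, Z), mul(Z, add(SSSZ, Z)))))))))
  →18  S(S(S(S(S(S(add(Z, mul(Z, add(SSSZ, Z)))))))))
  →19  S(S(S(S(S(S(mul(Z, add(SSSZ, Z))))))))
  →20  S^6(Z)

Answer: SAME — A ⇓ S^6(Z), B ⇓ S^6(Z)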